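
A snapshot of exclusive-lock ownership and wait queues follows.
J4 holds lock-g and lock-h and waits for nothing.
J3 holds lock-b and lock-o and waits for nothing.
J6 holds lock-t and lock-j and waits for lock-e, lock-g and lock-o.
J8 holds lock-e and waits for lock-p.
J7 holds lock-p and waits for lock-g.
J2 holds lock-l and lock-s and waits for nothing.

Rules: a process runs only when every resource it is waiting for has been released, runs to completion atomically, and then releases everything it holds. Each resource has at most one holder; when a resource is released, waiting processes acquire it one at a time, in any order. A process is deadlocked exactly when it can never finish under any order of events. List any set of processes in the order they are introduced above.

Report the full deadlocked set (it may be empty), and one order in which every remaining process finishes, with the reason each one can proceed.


No process is deadlocked.
Key observation: there is no circular wait here — follow any chain and it reaches a process that is free to run now.
A valid finishing order for the others: J4, J2, J7, J8, J3, J6.
Check, step by step:
  J4: no waits; runs immediately, freeing lock-g and lock-h
  J2: no waits; runs immediately, freeing lock-l and lock-s
  run J7 (all its waits — lock-g — are resolved); releases lock-p
  run J8 (all its waits — lock-p — are resolved); releases lock-e
  J3: no waits; runs immediately, freeing lock-b and lock-o
  run J6 (all its waits — lock-e, lock-g and lock-o — are resolved); releases lock-t and lock-j


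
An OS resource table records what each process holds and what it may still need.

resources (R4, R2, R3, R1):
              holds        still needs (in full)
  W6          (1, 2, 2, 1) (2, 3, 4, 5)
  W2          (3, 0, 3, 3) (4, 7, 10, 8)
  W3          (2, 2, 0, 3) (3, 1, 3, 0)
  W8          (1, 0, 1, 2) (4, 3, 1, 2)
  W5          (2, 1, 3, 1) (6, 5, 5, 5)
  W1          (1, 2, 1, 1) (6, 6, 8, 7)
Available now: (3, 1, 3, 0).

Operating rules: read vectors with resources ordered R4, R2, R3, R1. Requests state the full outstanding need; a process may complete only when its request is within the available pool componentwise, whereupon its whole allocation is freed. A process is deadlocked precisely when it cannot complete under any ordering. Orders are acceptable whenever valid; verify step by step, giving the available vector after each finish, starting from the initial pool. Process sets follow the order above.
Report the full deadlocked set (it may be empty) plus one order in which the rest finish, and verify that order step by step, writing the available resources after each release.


The deadlocked set is empty.
Key observation: the pool covers W3 at once, and every later process fits after earlier releases.
The rest can finish in the order W3, W8, W6, W5, W1, W2. Check, step by step:
  pool = (3, 1, 3, 0)
  run W3 (needs (3, 1, 3, 0), free (3, 1, 3, 0)); after release of (2, 2, 0, 3) the pool is (5, 3, 3, 3)
  run W8 (needs (4, 3, 1, 2), free (5, 3, 3, 3)); after release of (1, 0, 1, 2) the pool is (6, 3, 4, 5)
  run W6 (needs (2, 3, 4, 5), free (6, 3, 4, 5)); after release of (1, 2, 2, 1) the pool is (7, 5, 6, 6)
  run W5 (needs (6, 5, 5, 5), free (7, 5, 6, 6)); after release of (2, 1, 3, 1) the pool is (9, 6, 9, 7)
  run W1 (needs (6, 6, 8, 7), free (9, 6, 9, 7)); after release of (1, 2, 1, 1) the pool is (10, 8, 10, 8)
  run W2 (needs (4, 7, 10, 8), free (10, 8, 10, 8)); after release of (3, 0, 3, 3) the pool is (13, 8, 13, 11)


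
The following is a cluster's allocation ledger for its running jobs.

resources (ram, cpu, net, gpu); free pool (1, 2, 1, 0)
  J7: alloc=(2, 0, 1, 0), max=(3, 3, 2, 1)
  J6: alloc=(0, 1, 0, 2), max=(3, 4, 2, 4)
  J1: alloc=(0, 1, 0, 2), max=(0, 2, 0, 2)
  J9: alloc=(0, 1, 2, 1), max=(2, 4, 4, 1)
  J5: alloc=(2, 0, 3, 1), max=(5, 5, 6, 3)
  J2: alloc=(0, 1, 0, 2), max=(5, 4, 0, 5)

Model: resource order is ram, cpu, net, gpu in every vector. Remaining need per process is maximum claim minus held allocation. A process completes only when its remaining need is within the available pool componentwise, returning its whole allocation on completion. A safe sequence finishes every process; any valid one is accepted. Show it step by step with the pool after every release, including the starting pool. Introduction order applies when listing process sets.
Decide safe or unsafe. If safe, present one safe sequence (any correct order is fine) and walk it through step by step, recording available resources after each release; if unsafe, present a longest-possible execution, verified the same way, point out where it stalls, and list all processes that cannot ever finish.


SAFE, for example via the order J1, J7, J9, J6, J5, J2.
Key observation: J7 is the earliest step where a requested resource binds exactly: need (1, 3, 1, 1), pool (1, 3, 1, 2) at its turn.
Verifying each step:
  pool = (1, 2, 1, 0)
  J1: need (0, 1, 0, 0) fits (1, 2, 1, 0); releases (0, 1, 0, 2), pool now (1, 3, 1, 2)
  J7: need (1, 3, 1, 1) fits (1, 3, 1, 2); releases (2, 0, 1, 0), pool now (3, 3, 2, 2)
  J9: need (2, 3, 2, 0) fits (3, 3, 2, 2); releases (0, 1, 2, 1), pool now (3, 4, 4, 3)
  J6: need (3, 3, 2, 2) fits (3, 4, 4, 3); releases (0, 1, 0, 2), pool now (3, 5, 4, 5)
  J5: need (3, 5, 3, 2) fits (3, 5, 4, 5); releases (2, 0, 3, 1), pool now (5, 5, 7, 6)
  J2: need (5, 3, 0, 3) fits (5, 5, 7, 6); releases (0, 1, 0, 2), pool now (5, 6, 7, 8)


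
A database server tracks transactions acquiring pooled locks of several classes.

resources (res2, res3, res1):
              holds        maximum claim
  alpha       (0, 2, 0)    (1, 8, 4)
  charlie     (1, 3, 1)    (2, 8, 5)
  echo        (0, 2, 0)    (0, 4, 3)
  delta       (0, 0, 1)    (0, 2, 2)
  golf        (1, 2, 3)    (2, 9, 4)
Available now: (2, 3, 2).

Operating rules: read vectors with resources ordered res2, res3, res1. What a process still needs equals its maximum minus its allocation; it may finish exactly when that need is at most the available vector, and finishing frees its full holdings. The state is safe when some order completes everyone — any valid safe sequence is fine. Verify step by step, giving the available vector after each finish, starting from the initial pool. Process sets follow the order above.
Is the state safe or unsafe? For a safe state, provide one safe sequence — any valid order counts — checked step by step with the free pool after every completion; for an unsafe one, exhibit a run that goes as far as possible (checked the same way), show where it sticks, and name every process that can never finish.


UNSAFE.
Key observation: after delta, echo the pool peaks at (2, 5, 3), and each blocked process is short somewhere: alpha on res3, res1; charlie on res1; golf on res3.
The run delta, echo cannot be extended any further. Walking it through:
  pool = (2, 3, 2)
  delta: need (0, 2, 1) fits (2, 3, 2); releases (0, 0, 1), pool now (2, 3, 3)
  echo: need (0, 2, 3) fits (2, 3, 3); releases (0, 2, 0), pool now (2, 5, 3)
  blocked: alpha wants (1, 6, 4), pool (2, 5, 3) — not enough res3 and res1
  blocked: charlie wants (1, 5, 4), pool (2, 5, 3) — not enough res1
  blocked: golf wants (1, 7, 1), pool (2, 5, 3) — not enough res3
Processes that can never finish: alpha, charlie and golf.


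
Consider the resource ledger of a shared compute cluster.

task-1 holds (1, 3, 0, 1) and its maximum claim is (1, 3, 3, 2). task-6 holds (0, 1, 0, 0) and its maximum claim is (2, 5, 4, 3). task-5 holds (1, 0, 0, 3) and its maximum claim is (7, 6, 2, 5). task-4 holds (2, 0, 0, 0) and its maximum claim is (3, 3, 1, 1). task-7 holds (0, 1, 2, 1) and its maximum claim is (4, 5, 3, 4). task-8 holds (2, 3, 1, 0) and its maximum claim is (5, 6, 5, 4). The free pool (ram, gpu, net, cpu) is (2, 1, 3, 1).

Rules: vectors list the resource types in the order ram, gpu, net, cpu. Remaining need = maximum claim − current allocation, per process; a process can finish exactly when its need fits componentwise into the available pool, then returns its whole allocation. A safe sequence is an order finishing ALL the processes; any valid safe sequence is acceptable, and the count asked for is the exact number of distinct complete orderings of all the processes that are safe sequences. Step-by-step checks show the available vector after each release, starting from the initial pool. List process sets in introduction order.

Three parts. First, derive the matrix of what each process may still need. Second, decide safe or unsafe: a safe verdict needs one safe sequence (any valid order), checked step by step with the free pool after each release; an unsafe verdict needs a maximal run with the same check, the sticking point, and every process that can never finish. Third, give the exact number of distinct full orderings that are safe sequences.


(1) Remaining need (order ram, gpu, net, cpu):
  task-1: (0, 0, 3, 1)
  task-6: (2, 4, 4, 3)
  task-5: (6, 6, 2, 2)
  task-4: (1, 3, 1, 1)
  task-7: (4, 4, 1, 3)
  task-8: (3, 3, 4, 4)
(2) UNSAFE.
Key observation: after task-1, task-4 the pool peaks at (5, 4, 3, 2), and each blocked process is short somewhere: task-6 on net, cpu; task-5 on ram, gpu; task-7 on cpu; task-8 on net, cpu.
A maximal execution: task-1, task-4 — then nothing else fits. Step-by-step check:
  pool = (2, 1, 3, 1)
  run task-1 (needs (0, 0, 3, 1), free (2, 1, 3, 1)); after release of (1, 3, 0, 1) the pool is (3, 4, 3, 2)
  run task-4 (needs (1, 3, 1, 1), free (3, 4, 3, 2)); after release of (2, 0, 0, 0) the pool is (5, 4, 3, 2)
  task-6 cannot run: need (2, 4, 4, 3) vs free (5, 4, 3, 2) (insufficient net and cpu)
  task-5 cannot run: need (6, 6, 2, 2) vs free (5, 4, 3, 2) (insufficient ram and gpu)
  task-7 cannot run: need (4, 4, 1, 3) vs free (5, 4, 3, 2) (insufficient cpu)
  task-8 cannot run: need (3, 3, 4, 4) vs free (5, 4, 3, 2) (insufficient net and cpu)
Never able to finish: task-6, task-5, task-7 and task-8.
(3) The exact count: 0 of the possible complete orderings are safe sequences.


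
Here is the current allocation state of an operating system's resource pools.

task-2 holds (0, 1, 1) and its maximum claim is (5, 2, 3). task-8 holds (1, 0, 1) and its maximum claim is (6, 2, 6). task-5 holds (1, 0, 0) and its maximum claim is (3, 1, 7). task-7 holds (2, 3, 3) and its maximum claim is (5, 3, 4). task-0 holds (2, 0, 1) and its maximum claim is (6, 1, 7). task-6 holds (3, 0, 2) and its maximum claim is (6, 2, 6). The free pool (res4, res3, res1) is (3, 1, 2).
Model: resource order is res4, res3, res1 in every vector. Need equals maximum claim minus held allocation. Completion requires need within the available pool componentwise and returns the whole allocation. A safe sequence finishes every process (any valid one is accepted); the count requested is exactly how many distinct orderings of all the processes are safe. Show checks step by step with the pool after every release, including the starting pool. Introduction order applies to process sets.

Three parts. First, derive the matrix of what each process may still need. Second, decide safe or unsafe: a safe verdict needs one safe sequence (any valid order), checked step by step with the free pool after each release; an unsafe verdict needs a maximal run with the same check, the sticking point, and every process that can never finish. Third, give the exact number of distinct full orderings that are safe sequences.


(1) Remaining need (order res4, res3, res1):
  task-2: (5, 1, 2)
  task-8: (5, 2, 5)
  task-5: (2, 1, 7)
  task-7: (3, 0, 1)
  task-0: (4, 1, 6)
  task-6: (3, 2, 4)
(2) SAFE. One safe sequence: task-7, task-8, task-6, task-0, task-2, task-5.
Key observation: task-7 marks the first exact bind of the order: its need (3, 0, 1) fits the free (3, 1, 2) with zero slack on a requested resource.
Verifying each step:
  pool = (3, 1, 2)
  task-7 needs (3, 0, 1) <= (3, 1, 2) -> finishes; pool += (2, 3, 3) = (5, 4, 5)
  task-8 needs (5, 2, 5) <= (5, 4, 5) -> finishes; pool += (1, 0, 1) = (6, 4, 6)
  task-6 needs (3, 2, 4) <= (6, 4, 6) -> finishes; pool += (3, 0, 2) = (9, 4, 8)
  task-0 needs (4, 1, 6) <= (9, 4, 8) -> finishes; pool += (2, 0, 1) = (11, 4, 9)
  task-2 needs (5, 1, 2) <= (11, 4, 9) -> finishes; pool += (0, 1, 1) = (11, 5, 10)
  task-5 needs (2, 1, 7) <= (11, 5, 10) -> finishes; pool += (1, 0, 0) = (12, 5, 10)
(3) Exactly 60 of the possible complete orderings are safe sequences.


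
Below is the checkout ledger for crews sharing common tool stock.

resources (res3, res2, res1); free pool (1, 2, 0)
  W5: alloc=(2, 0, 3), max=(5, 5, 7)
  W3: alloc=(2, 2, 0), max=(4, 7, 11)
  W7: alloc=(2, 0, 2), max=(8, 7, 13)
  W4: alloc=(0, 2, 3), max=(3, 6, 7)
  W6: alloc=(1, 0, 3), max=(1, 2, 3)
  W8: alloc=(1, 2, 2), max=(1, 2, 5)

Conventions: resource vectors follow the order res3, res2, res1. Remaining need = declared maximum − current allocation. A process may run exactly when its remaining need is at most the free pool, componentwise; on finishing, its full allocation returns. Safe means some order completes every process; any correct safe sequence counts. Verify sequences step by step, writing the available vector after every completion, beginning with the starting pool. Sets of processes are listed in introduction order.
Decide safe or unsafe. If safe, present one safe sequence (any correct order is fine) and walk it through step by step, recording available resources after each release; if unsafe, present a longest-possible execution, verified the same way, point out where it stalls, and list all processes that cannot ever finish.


SAFE. One safe sequence: W6, W8, W4, W5, W3, W7.
Key observation: at W6 the run first touches a limit — (0, 2, 0) against (1, 2, 0), exact on a resource it actually requests.
Verifying each step:
  pool = (1, 2, 0)
  W6: need (0, 2, 0) fits (1, 2, 0); releases (1, 0, 3), pool now (2, 2, 3)
  W8: need (0, 0, 3) fits (2, 2, 3); releases (1, 2, 2), pool now (3, 4, 5)
  W4: need (3, 4, 4) fits (3, 4, 5); releases (0, 2, 3), pool now (3, 6, 8)
  W5: need (3, 5, 4) fits (3, 6, 8); releases (2, 0, 3), pool now (5, 6, 11)
  W3: need (2, 5, 11) fits (5, 6, 11); releases (2, 2, 0), pool now (7, 8, 11)
  W7: need (6, 7, 11) fits (7, 8, 11); releases (2, 0, 2), pool now (9, 8, 13)


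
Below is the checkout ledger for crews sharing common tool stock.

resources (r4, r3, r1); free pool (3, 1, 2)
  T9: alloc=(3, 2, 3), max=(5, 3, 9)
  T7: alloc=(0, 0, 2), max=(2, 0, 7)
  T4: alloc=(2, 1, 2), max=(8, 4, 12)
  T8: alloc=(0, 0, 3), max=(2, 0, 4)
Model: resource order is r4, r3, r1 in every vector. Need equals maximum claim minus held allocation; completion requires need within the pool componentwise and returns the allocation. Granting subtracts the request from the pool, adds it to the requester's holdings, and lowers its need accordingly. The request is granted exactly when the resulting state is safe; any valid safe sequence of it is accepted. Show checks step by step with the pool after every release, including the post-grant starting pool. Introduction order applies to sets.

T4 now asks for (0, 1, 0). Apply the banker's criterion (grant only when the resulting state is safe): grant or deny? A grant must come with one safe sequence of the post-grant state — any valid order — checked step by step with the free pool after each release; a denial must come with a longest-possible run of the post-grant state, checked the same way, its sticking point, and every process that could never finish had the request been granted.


DENY — the pretend-granted state is unsafe.
Key observation: T8, T7 can finish, but then (3, 0, 7) is all there is, and the blocked group's r3 demands exceed it.
On the post-grant state, T8, T7 is a maximal run — nothing extends it. Verifying each step:
  pool = (3, 0, 2)
  run T8 (needs (2, 0, 1), free (3, 0, 2)); after release of (0, 0, 3) the pool is (3, 0, 5)
  run T7 (needs (2, 0, 5), free (3, 0, 5)); after release of (0, 0, 2) the pool is (3, 0, 7)
  T9 cannot run: need (2, 1, 6) vs free (3, 0, 7) (insufficient r3)
  T4 cannot run: need (6, 2, 10) vs free (3, 0, 7) (insufficient r4, r3 and r1)
Had the request been granted, T9 and T4 could never finish.


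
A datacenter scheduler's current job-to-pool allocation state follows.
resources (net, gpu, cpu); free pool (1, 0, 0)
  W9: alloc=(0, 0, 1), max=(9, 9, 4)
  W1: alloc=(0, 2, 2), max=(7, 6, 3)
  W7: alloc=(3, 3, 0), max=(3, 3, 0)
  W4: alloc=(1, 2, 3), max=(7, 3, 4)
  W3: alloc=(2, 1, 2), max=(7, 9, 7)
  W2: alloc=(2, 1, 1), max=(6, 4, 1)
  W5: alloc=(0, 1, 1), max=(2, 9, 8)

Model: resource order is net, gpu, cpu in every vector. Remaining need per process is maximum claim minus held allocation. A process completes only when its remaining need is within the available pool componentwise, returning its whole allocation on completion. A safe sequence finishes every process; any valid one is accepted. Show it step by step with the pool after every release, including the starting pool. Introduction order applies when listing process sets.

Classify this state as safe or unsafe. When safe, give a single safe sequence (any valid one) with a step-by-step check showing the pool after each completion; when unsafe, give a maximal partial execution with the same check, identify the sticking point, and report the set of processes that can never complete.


The state is SAFE; one workable sequence: W7, W2, W4, W1, W3, W5, W9.
Key observation: the first exact fit in this order is W2 — it needs (4, 3, 0) with (4, 3, 0) free, meeting a requested resource to the last unit.
Walking it through:
  pool = (1, 0, 0)
  W7: need (0, 0, 0) fits (1, 0, 0); releases (3, 3, 0), pool now (4, 3, 0)
  W2: need (4, 3, 0) fits (4, 3, 0); releases (2, 1, 1), pool now (6, 4, 1)
  W4: need (6, 1, 1) fits (6, 4, 1); releases (1, 2, 3), pool now (7, 6, 4)
  W1: need (7, 4, 1) fits (7, 6, 4); releases (0, 2, 2), pool now (7, 8, 6)
  W3: need (5, 8, 5) fits (7, 8, 6); releases (2, 1, 2), pool now (9, 9, 8)
  W5: need (2, 8, 7) fits (9, 9, 8); releases (0, 1, 1), pool now (9, 10, 9)
  W9: need (9, 9, 3) fits (9, 10, 9); releases (0, 0, 1), pool now (9, 10, 10)


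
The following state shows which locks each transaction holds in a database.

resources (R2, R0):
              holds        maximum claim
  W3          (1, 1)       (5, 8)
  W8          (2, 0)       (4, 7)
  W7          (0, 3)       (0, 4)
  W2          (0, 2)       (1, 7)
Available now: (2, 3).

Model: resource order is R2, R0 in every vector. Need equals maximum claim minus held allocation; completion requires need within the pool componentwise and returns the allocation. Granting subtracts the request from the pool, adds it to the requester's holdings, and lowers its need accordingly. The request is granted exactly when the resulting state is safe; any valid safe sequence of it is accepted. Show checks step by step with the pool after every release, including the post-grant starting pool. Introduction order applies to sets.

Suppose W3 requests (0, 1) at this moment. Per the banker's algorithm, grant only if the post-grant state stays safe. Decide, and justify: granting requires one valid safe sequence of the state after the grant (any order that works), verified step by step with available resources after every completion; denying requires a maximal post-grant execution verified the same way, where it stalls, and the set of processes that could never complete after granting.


GRANT. The post-grant state is safe; one safe sequence: W7, W2, W8, W3.
Key observation: even at the reduced pool (2, 2), W7 fits immediately, so safety survives the grant.
Step-by-step check of the post-grant state:
  pool = (2, 2)
  W7 needs (0, 1) <= (2, 2) -> finishes; pool += (0, 3) = (2, 5)
  W2 needs (1, 5) <= (2, 5) -> finishes; pool += (0, 2) = (2, 7)
  W8 needs (2, 7) <= (2, 7) -> finishes; pool += (2, 0) = (4, 7)
  W3 needs (4, 6) <= (4, 7) -> finishes; pool += (1, 2) = (5, 9)


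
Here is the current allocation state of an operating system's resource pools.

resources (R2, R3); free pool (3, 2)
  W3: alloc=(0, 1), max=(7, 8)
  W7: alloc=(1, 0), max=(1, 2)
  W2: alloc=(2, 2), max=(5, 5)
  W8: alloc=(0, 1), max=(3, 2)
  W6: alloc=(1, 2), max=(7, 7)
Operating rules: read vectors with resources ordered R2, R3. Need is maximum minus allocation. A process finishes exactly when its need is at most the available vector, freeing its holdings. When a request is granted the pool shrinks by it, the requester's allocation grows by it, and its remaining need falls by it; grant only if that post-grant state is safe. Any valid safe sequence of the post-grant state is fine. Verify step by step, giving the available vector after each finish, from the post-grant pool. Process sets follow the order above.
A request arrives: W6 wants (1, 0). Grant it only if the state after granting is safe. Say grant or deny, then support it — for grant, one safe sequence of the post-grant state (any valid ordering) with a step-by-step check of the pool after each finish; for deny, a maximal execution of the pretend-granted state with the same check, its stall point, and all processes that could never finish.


GRANT. The post-grant state is safe; one safe sequence: W7, W8, W2, W6, W3.
Key observation: the grant leaves (2, 2) free — enough for W7, whose release restarts the cascade.
Verifying the post-grant state step by step:
  pool = (2, 2)
  W7: need (0, 2) fits (2, 2); releases (1, 0), pool now (3, 2)
  W8: need (3, 1) fits (3, 2); releases (0, 1), pool now (3, 3)
  W2: need (3, 3) fits (3, 3); releases (2, 2), pool now (5, 5)
  W6: need (5, 5) fits (5, 5); releases (2, 2), pool now (7, 7)
  W3: need (7, 7) fits (7, 7); releases (0, 1), pool now (7, 8)


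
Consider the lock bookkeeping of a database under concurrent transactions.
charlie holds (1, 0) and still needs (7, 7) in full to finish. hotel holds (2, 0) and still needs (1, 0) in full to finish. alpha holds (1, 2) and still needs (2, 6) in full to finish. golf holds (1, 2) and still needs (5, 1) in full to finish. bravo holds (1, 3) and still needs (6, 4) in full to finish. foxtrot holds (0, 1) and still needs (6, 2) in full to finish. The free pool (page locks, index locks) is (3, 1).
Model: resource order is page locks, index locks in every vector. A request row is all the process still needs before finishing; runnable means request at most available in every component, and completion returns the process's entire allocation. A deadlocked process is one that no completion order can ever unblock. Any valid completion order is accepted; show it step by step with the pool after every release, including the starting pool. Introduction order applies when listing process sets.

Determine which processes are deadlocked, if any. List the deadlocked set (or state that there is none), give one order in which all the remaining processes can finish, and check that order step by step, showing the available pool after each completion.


Nothing here is deadlocked.
Key observation: hotel can run right away; the returned allocation unlocks the remaining processes in turn.
One completion order for the rest: hotel, golf, foxtrot, bravo, alpha, charlie. Walking it through:
  pool = (3, 1)
  hotel: need (1, 0) fits (3, 1); releases (2, 0), pool now (5, 1)
  golf: need (5, 1) fits (5, 1); releases (1, 2), pool now (6, 3)
  foxtrot: need (6, 2) fits (6, 3); releases (0, 1), pool now (6, 4)
  bravo: need (6, 4) fits (6, 4); releases (1, 3), pool now (7, 7)
  alpha: need (2, 6) fits (7, 7); releases (1, 2), pool now (8, 9)
  charlie: need (7, 7) fits (8, 9); releases (1, 0), pool now (9, 9)


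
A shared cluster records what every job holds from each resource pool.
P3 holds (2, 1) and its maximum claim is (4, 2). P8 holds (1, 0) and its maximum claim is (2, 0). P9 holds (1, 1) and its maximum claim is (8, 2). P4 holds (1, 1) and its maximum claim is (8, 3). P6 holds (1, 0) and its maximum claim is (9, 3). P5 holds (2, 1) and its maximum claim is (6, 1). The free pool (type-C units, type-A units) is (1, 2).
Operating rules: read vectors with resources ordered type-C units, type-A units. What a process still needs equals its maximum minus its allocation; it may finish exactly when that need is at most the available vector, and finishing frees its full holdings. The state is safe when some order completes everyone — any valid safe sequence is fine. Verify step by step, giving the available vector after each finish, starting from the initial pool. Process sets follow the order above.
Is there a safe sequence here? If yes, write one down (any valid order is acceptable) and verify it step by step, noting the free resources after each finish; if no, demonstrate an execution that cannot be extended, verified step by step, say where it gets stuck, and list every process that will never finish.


UNSAFE — no complete ordering exists.
Key observation: P8, P3, P5 can finish, but then (6, 4) is all there is, and the blocked group's type-C units demands exceed it.
A maximal execution: P8, P3, P5 — then nothing else fits. Step-by-step check:
  pool = (1, 2)
  run P8 (needs (1, 0), free (1, 2)); after release of (1, 0) the pool is (2, 2)
  run P3 (needs (2, 1), free (2, 2)); after release of (2, 1) the pool is (4, 3)
  run P5 (needs (4, 0), free (4, 3)); after release of (2, 1) the pool is (6, 4)
  P9 still needs (7, 1) but only (6, 4) is free — short on type-C units
  P4 still needs (7, 2) but only (6, 4) is free — short on type-C units
  P6 still needs (8, 3) but only (6, 4) is free — short on type-C units
Never able to finish: P9, P4 and P6.


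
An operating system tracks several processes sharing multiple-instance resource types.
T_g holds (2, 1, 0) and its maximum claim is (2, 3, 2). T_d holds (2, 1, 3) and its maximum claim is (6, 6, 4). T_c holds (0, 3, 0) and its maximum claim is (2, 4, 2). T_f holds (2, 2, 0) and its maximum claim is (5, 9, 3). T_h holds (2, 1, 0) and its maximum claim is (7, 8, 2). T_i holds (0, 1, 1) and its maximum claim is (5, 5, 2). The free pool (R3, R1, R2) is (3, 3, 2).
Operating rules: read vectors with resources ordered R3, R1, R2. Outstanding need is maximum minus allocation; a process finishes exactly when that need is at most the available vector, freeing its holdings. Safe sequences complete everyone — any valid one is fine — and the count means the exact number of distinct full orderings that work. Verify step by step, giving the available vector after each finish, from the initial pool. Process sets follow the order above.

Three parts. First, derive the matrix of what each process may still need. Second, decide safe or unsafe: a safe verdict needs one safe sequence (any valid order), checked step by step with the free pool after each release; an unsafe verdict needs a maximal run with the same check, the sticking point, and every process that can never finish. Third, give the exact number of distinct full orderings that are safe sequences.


(1) Remaining need (order R3, R1, R2):
  T_g: (0, 2, 2)
  T_d: (4, 5, 1)
  T_c: (2, 1, 2)
  T_f: (3, 7, 3)
  T_h: (5, 7, 2)
  T_i: (5, 4, 1)
(2) SAFE — a valid safe sequence is T_c, T_g, T_h, T_i, T_d, T_f.
Key observation: reading the order forward, T_c is the first process whose need (2, 1, 2) meets the free pool (3, 3, 2) exactly on a resource it requests.
Walking it through:
  pool = (3, 3, 2)
  T_c: need (2, 1, 2) fits (3, 3, 2); releases (0, 3, 0), pool now (3, 6, 2)
  T_g: need (0, 2, 2) fits (3, 6, 2); releases (2, 1, 0), pool now (5, 7, 2)
  T_h: need (5, 7, 2) fits (5, 7, 2); releases (2, 1, 0), pool now (7, 8, 2)
  T_i: need (5, 4, 1) fits (7, 8, 2); releases (0, 1, 1), pool now (7, 9, 3)
  T_d: need (4, 5, 1) fits (7, 9, 3); releases (2, 1, 3), pool now (9, 10, 6)
  T_f: need (3, 7, 3) fits (9, 10, 6); releases (2, 2, 0), pool now (11, 12, 6)
(3) Precisely 40 of the possible complete orderings are safe sequences.


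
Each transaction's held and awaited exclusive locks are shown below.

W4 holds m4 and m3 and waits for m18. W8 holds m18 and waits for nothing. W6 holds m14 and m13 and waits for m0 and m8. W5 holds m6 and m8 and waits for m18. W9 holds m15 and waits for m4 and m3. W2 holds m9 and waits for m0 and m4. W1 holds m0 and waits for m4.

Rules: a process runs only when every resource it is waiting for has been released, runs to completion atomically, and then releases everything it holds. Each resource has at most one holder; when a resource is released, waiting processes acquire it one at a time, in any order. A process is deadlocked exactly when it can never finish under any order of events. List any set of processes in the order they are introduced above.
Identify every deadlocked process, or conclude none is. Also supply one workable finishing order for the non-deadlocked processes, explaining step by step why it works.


Nothing here is deadlocked.
Key observation: the wait relation is loop-free; peeling off processes with no waits unwinds the whole state.
The rest can finish in the order W8, W4, W5, W1, W9, W6, W2.
Verifying each step:
  run W8 (it waits on nothing); releases m18
  W4 waits on m18 — all released -> runs and releases m4 and m3
  W5 waits on m18 — all released -> runs and releases m6 and m8
  W1 waits on m4 — all released -> runs and releases m0
  W9 waits on m4 and m3 — all released -> runs and releases m15
  W6 waits on m0 and m8 — all released -> runs and releases m14 and m13
  W2 waits on m0 and m4 — all released -> runs and releases m9


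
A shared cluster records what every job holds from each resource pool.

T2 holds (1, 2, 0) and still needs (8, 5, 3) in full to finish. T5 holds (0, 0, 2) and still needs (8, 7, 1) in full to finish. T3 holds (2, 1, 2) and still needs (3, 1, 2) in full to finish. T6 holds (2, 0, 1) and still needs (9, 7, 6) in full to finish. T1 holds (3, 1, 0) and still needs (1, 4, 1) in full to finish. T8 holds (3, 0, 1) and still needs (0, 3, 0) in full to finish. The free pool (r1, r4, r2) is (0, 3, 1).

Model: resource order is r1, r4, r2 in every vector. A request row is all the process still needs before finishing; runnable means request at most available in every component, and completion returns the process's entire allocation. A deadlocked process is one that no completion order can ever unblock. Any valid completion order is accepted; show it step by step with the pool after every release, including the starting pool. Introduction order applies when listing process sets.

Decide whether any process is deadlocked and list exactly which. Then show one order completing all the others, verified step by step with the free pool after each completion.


No process is deadlocked.
Key observation: T8 can run right away; the returned allocation unlocks the remaining processes in turn.
The rest can finish in the order T8, T3, T1, T2, T5, T6. Step-by-step check:
  pool = (0, 3, 1)
  T8: need (0, 3, 0) fits (0, 3, 1); releases (3, 0, 1), pool now (3, 3, 2)
  T3: need (3, 1, 2) fits (3, 3, 2); releases (2, 1, 2), pool now (5, 4, 4)
  T1: need (1, 4, 1) fits (5, 4, 4); releases (3, 1, 0), pool now (8, 5, 4)
  T2: need (8, 5, 3) fits (8, 5, 4); releases (1, 2, 0), pool now (9, 7, 4)
  T5: need (8, 7, 1) fits (9, 7, 4); releases (0, 0, 2), pool now (9, 7, 6)
  T6: need (9, 7, 6) fits (9, 7, 6); releases (2, 0, 1), pool now (11, 7, 7)


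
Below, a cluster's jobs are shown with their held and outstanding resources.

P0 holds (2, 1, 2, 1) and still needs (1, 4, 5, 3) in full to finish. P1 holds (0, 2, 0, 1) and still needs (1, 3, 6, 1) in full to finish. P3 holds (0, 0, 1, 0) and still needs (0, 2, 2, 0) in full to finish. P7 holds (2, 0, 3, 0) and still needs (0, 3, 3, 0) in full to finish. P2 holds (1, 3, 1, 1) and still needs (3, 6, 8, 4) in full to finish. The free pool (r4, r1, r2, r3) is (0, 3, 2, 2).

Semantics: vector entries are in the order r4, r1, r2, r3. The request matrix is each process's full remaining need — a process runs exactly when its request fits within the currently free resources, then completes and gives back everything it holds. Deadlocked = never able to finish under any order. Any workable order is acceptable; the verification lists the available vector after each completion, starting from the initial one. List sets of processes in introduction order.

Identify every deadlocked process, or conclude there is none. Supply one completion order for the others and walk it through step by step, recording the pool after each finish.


No process is deadlocked.
Key observation: P3 leads a chain of completions in which each release enables another process.
One completion order for the rest: P3, P7, P1, P0, P2. Step-by-step check:
  pool = (0, 3, 2, 2)
  P3 needs (0, 2, 2, 0) <= (0, 3, 2, 2) -> finishes; pool += (0, 0, 1, 0) = (0, 3, 3, 2)
  P7 needs (0, 3, 3, 0) <= (0, 3, 3, 2) -> finishes; pool += (2, 0, 3, 0) = (2, 3, 6, 2)
  P1 needs (1, 3, 6, 1) <= (2, 3, 6, 2) -> finishes; pool += (0, 2, 0, 1) = (2, 5, 6, 3)
  P0 needs (1, 4, 5, 3) <= (2, 5, 6, 3) -> finishes; pool += (2, 1, 2, 1) = (4, 6, 8, 4)
  P2 needs (3, 6, 8, 4) <= (4, 6, 8, 4) -> finishes; pool += (1, 3, 1, 1) = (5, 9, 9, 5)


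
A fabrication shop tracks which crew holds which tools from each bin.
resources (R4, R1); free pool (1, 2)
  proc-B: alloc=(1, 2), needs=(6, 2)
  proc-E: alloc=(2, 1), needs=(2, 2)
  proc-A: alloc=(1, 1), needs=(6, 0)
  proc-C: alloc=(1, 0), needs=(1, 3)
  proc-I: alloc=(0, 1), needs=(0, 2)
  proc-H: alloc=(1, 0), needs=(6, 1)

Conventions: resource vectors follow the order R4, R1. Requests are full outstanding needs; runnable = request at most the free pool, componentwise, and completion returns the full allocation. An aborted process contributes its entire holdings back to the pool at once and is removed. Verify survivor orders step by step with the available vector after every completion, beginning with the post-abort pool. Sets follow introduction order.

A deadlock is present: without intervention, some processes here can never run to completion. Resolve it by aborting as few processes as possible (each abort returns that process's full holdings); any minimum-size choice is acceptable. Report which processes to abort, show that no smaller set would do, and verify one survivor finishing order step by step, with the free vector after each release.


The answer: abort proc-B and proc-A.
Key observation: the deadlocked proc-H becomes finishable only because proc-B and proc-A released (2, 3); it completes at step 4 below.
No one abort is enough; case by case: proc-B alone leaves proc-A blocked (short on R4); proc-E alone leaves proc-B blocked (short on R4); proc-A alone leaves proc-B blocked (short on R4); proc-C alone leaves proc-B blocked (short on R4); proc-I alone leaves proc-B blocked (short on R4); proc-H alone leaves proc-B blocked (short on R4).
The survivors complete as proc-C, proc-I, proc-E, proc-H. Check, step by step (starting from the post-abort pool):
  pool = (3, 5)
  proc-C: need (1, 3) fits (3, 5); releases (1, 0), pool now (4, 5)
  proc-I: need (0, 2) fits (4, 5); releases (0, 1), pool now (4, 6)
  proc-E: need (2, 2) fits (4, 6); releases (2, 1), pool now (6, 7)
  proc-H: need (6, 1) fits (6, 7); releases (1, 0), pool now (7, 7)


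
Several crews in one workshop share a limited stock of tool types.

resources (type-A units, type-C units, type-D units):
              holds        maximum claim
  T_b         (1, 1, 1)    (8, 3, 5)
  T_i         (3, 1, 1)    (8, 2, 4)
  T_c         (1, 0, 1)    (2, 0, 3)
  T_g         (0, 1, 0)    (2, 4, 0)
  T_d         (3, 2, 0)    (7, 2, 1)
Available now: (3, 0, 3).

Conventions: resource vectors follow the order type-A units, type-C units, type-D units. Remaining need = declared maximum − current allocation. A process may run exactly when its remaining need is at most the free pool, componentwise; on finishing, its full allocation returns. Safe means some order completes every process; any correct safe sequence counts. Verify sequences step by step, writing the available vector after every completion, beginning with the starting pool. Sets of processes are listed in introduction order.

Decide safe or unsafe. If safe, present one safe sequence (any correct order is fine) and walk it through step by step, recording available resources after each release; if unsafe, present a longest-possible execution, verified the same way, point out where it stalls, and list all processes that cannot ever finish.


SAFE, for example via the order T_c, T_d, T_b, T_g, T_i.
Key observation: T_d is the earliest step where a requested resource binds exactly: need (4, 0, 1), pool (4, 0, 4) at its turn.
Step-by-step check:
  pool = (3, 0, 3)
  T_c needs (1, 0, 2) <= (3, 0, 3) -> finishes; pool += (1, 0, 1) = (4, 0, 4)
  T_d needs (4, 0, 1) <= (4, 0, 4) -> finishes; pool += (3, 2, 0) = (7, 2, 4)
  T_b needs (7, 2, 4) <= (7, 2, 4) -> finishes; pool += (1, 1, 1) = (8, 3, 5)
  T_g needs (2, 3, 0) <= (8, 3, 5) -> finishes; pool += (0, 1, 0) = (8, 4, 5)
  T_i needs (5, 1, 3) <= (8, 4, 5) -> finishes; pool += (3, 1, 1) = (11, 5, 6)


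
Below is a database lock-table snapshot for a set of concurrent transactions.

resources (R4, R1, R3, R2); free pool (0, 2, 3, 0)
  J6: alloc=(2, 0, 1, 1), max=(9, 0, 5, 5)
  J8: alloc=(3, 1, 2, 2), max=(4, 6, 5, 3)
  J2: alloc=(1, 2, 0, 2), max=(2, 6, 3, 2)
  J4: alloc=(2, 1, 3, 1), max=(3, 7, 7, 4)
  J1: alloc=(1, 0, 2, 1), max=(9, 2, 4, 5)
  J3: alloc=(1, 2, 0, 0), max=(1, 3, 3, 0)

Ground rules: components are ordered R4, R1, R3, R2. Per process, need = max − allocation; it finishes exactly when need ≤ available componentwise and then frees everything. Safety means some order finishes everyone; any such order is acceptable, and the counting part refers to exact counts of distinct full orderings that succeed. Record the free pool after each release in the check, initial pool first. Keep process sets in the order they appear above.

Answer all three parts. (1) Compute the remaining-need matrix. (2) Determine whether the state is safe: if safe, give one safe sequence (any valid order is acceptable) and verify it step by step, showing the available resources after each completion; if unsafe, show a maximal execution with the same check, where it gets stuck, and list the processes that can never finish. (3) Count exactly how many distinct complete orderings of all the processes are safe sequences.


(1) Need matrix, components ordered R4, R1, R3, R2:
  J6: (7, 0, 4, 4)
  J8: (1, 5, 3, 1)
  J2: (1, 4, 3, 0)
  J4: (1, 6, 4, 3)
  J1: (8, 2, 2, 4)
  J3: (0, 1, 3, 0)
(2) SAFE — a valid safe sequence is J3, J2, J8, J4, J6, J1.
Key observation: the first exact fit in this order is J3 — it needs (0, 1, 3, 0) with (0, 2, 3, 0) free, meeting a requested resource to the last unit.
Check, step by step:
  pool = (0, 2, 3, 0)
  J3: need (0, 1, 3, 0) fits (0, 2, 3, 0); releases (1, 2, 0, 0), pool now (1, 4, 3, 0)
  J2: need (1, 4, 3, 0) fits (1, 4, 3, 0); releases (1, 2, 0, 2), pool now (2, 6, 3, 2)
  J8: need (1, 5, 3, 1) fits (2, 6, 3, 2); releases (3, 1, 2, 2), pool now (5, 7, 5, 4)
  J4: need (1, 6, 4, 3) fits (5, 7, 5, 4); releases (2, 1, 3, 1), pool now (7, 8, 8, 5)
  J6: need (7, 0, 4, 4) fits (7, 8, 8, 5); releases (2, 0, 1, 1), pool now (9, 8, 9, 6)
  J1: need (8, 2, 2, 4) fits (9, 8, 9, 6); releases (1, 0, 2, 1), pool now (10, 8, 11, 7)
(3) The exact count: 1 of the possible complete orderings is a safe sequence.


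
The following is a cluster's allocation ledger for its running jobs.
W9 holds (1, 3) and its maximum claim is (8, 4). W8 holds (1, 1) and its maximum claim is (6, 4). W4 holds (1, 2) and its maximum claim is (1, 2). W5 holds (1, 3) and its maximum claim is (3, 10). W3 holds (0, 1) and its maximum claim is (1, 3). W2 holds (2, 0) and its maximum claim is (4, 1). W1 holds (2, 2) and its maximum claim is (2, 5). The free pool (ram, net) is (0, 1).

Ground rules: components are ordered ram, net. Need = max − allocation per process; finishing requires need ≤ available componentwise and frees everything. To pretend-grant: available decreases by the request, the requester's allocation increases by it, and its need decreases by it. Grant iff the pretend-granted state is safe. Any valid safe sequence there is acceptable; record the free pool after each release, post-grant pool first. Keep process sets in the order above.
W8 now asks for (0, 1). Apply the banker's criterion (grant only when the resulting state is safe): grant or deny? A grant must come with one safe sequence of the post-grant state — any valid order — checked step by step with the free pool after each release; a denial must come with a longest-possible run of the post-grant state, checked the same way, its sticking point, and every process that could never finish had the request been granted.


GRANT. The post-grant state is safe; one safe sequence: W4, W3, W1, W2, W8, W5, W9.
Key observation: after the grant the pool drops to (0, 0), which still lets W4 finish first and unwind the rest.
Step-by-step check of the post-grant state:
  pool = (0, 0)
  run W4 (needs (0, 0), free (0, 0)); after release of (1, 2) the pool is (1, 2)
  run W3 (needs (1, 2), free (1, 2)); after release of (0, 1) the pool is (1, 3)
  run W1 (needs (0, 3), free (1, 3)); after release of (2, 2) the pool is (3, 5)
  run W2 (needs (2, 1), free (3, 5)); after release of (2, 0) the pool is (5, 5)
  run W8 (needs (5, 2), free (5, 5)); after release of (1, 2) the pool is (6, 7)
  run W5 (needs (2, 7), free (6, 7)); after release of (1, 3) the pool is (7, 10)
  run W9 (needs (7, 1), free (7, 10)); after release of (1, 3) the pool is (8, 13)
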